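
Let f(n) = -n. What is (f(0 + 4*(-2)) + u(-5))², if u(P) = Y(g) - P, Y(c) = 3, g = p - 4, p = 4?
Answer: 256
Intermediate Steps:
g = 0 (g = 4 - 4 = 0)
u(P) = 3 - P
(f(0 + 4*(-2)) + u(-5))² = (-(0 + 4*(-2)) + (3 - 1*(-5)))² = (-(0 - 8) + (3 + 5))² = (-1*(-8) + 8)² = (8 + 8)² = 16² = 256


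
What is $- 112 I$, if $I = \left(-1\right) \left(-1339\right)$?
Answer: $-149968$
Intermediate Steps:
$I = 1339$
$- 112 I = \left(-112\right) 1339 = -149968$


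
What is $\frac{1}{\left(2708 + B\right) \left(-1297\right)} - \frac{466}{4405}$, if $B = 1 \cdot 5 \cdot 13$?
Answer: $- \frac{1676011151}{15842939305} \approx -0.10579$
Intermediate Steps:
$B = 65$ ($B = 5 \cdot 13 = 65$)
$\frac{1}{\left(2708 + B\right) \left(-1297\right)} - \frac{466}{4405} = \frac{1}{\left(2708 + 65\right) \left(-1297\right)} - \frac{466}{4405} = \frac{1}{2773} \left(- \frac{1}{1297}\right) - \frac{466}{4405} = - \frac{1}{3596581} - \frac{466}{4405} = - \frac{1676011151}{15842939305}$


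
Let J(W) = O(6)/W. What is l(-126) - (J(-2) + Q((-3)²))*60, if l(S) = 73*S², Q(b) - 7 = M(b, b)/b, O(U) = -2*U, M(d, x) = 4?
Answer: 3474424/3 ≈ 1.1581e+6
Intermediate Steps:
J(W) = -12/W (J(W) = (-2*6)/W = -12/W)
Q(b) = 7 + 4/b
l(-126) - (J(-2) + Q((-3)²))*60 = 73*(-126)² - (-12/(-2) + (7 + 4/((-3)²)))*60 = 73*15876 - (-12*(-½) + (7 + 4/9))*60 = 1158948 - (6 + (7 + 4*(⅑)))*60 = 1158948 - (6 + (7 + 4/9))*60 = 1158948 - (6 + 67/9)*60 = 1158948 - 121*60/9 = 1158948 - 1*2420/3 = 1158948 - 2420/3 = 3474424/3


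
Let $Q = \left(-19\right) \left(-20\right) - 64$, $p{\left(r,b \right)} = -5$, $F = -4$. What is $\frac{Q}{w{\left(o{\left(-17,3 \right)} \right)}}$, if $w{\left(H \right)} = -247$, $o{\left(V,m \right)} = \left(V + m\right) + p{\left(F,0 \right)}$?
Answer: $- \frac{316}{247} \approx -1.2794$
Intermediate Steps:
$o{\left(V,m \right)} = -5 + V + m$ ($o{\left(V,m \right)} = \left(V + m\right) - 5 = -5 + V + m$)
$Q = 316$ ($Q = 380 - 64 = 316$)
$\frac{Q}{w{\left(o{\left(-17,3 \right)} \right)}} = \frac{316}{-247} = 316 \left(- \frac{1}{247}\right) = - \frac{316}{247}$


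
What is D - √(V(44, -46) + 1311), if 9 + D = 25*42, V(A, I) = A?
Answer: 1041 - √1355 ≈ 1004.2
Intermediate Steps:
D = 1041 (D = -9 + 25*42 = -9 + 1050 = 1041)
D - √(V(44, -46) + 1311) = 1041 - √(44 + 1311) = 1041 - √1355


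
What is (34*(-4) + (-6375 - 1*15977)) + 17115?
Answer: -5373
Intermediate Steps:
(34*(-4) + (-6375 - 1*15977)) + 17115 = (-136 + (-6375 - 15977)) + 17115 = (-136 - 22352) + 17115 = -22488 + 17115 = -5373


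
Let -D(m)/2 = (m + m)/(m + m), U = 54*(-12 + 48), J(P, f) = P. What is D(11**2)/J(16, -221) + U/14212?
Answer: 335/28424 ≈ 0.011786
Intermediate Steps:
U = 1944 (U = 54*36 = 1944)
D(m) = -2 (D(m) = -2*(m + m)/(m + m) = -2*2*m/(2*m) = -2*2*m*1/(2*m) = -2*1 = -2)
D(11**2)/J(16, -221) + U/14212 = -2/16 + 1944/14212 = -2*1/16 + 1944*(1/14212) = -1/8 + 486/3553 = 335/28424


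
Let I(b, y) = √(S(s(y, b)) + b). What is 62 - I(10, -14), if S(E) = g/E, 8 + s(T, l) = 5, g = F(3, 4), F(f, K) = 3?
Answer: 59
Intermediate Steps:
g = 3
s(T, l) = -3 (s(T, l) = -8 + 5 = -3)
S(E) = 3/E
I(b, y) = √(-1 + b) (I(b, y) = √(3/(-3) + b) = √(3*(-⅓) + b) = √(-1 + b))
62 - I(10, -14) = 62 - √(-1 + 10) = 62 - √9 = 62 - 1*3 = 62 - 3 = 59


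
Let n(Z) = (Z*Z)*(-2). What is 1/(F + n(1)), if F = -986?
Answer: -1/988 ≈ -0.0010121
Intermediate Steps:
n(Z) = -2*Z² (n(Z) = Z²*(-2) = -2*Z²)
1/(F + n(1)) = 1/(-986 - 2*1²) = 1/(-986 - 2*1) = 1/(-986 - 2) = 1/(-988) = -1/988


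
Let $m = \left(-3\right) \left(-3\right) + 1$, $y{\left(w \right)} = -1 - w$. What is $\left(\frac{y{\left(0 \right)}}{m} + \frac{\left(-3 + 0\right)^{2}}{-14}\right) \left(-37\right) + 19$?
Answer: $\frac{1627}{35} \approx 46.486$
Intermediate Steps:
$m = 10$ ($m = 9 + 1 = 10$)
$\left(\frac{y{\left(0 \right)}}{m} + \frac{\left(-3 + 0\right)^{2}}{-14}\right) \left(-37\right) + 19 = \left(\frac{-1 - 0}{10} + \frac{\left(-3 + 0\right)^{2}}{-14}\right) \left(-37\right) + 19 = \left(\left(-1 + 0\right) \frac{1}{10} + \left(-3\right)^{2} \left(- \frac{1}{14}\right)\right) \left(-37\right) + 19 = \left(\left(-1\right) \frac{1}{10} + 9 \left(- \frac{1}{14}\right)\right) \left(-37\right) + 19 = \left(- \frac{1}{10} - \frac{9}{14}\right) \left(-37\right) + 19 = \left(- \frac{26}{35}\right) \left(-37\right) + 19 = \frac{962}{35} + 19 = \frac{1627}{35}$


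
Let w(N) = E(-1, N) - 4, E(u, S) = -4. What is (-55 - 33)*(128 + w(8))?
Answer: -10560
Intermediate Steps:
w(N) = -8 (w(N) = -4 - 4 = -8)
(-55 - 33)*(128 + w(8)) = (-55 - 33)*(128 - 8) = -88*120 = -10560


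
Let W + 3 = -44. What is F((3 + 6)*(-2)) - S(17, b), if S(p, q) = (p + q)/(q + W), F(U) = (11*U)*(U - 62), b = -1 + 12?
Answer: 142567/9 ≈ 15841.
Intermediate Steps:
b = 11
W = -47 (W = -3 - 44 = -47)
F(U) = 11*U*(-62 + U) (F(U) = (11*U)*(-62 + U) = 11*U*(-62 + U))
S(p, q) = (p + q)/(-47 + q) (S(p, q) = (p + q)/(q - 47) = (p + q)/(-47 + q))
F((3 + 6)*(-2)) - S(17, b) = 11*((3 + 6)*(-2))*(-62 + (3 + 6)*(-2)) - (17 + 11)/(-47 + 11) = 11*(9*(-2))*(-62 + 9*(-2)) - 28/(-36) = 11*(-18)*(-62 - 18) - (-1)*28/36 = 11*(-18)*(-80) - 1*(-7/9) = 15840 + 7/9 = 142567/9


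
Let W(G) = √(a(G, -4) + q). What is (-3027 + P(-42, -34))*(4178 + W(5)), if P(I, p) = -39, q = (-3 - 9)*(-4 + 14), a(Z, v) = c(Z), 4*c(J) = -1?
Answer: -12809748 - 1533*I*√481 ≈ -1.281e+7 - 33621.0*I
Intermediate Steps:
c(J) = -¼ (c(J) = (¼)*(-1) = -¼)
a(Z, v) = -¼
q = -120 (q = -12*10 = -120)
W(G) = I*√481/2 (W(G) = √(-¼ - 120) = √(-481/4) = I*√481/2)
(-3027 + P(-42, -34))*(4178 + W(5)) = (-3027 - 39)*(4178 + I*√481/2) = -3066*(4178 + I*√481/2) = -12809748 - 1533*I*√481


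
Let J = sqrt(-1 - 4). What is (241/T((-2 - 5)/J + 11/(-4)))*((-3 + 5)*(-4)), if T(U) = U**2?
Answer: -771200/(55 - 28*I*sqrt(5))**2 ≈ 14.31 - 110.12*I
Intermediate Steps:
J = I*sqrt(5) (J = sqrt(-5) = I*sqrt(5) ≈ 2.2361*I)
(241/T((-2 - 5)/J + 11/(-4)))*((-3 + 5)*(-4)) = (241/(((-2 - 5)/((I*sqrt(5))) + 11/(-4))**2))*((-3 + 5)*(-4)) = (241/((-(-7)*I*sqrt(5)/5 + 11*(-1/4))**2))*(2*(-4)) = (241/((7*I*sqrt(5)/5 - 11/4)**2))*(-8) = (241/((-11/4 + 7*I*sqrt(5)/5)**2))*(-8) = (241/(-11/4 + 7*I*sqrt(5)/5)**2)*(-8) = -1928/(-11/4 + 7*I*sqrt(5)/5)**2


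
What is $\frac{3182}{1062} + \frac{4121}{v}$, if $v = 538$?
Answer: $\frac{3044209}{285678} \approx 10.656$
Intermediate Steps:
$\frac{3182}{1062} + \frac{4121}{v} = \frac{3182}{1062} + \frac{4121}{538} = 3182 \cdot \frac{1}{1062} + 4121 \cdot \frac{1}{538} = \frac{1591}{531} + \frac{4121}{538} = \frac{3044209}{285678}$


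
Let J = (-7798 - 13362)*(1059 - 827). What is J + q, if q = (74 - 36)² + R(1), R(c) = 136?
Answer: -4907540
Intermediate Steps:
J = -4909120 (J = -21160*232 = -4909120)
q = 1580 (q = (74 - 36)² + 136 = 38² + 136 = 1444 + 136 = 1580)
J + q = -4909120 + 1580 = -4907540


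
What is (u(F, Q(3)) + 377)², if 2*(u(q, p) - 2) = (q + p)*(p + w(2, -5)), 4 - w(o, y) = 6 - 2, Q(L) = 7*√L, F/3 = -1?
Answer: 205087 - 19005*√3/2 ≈ 1.8863e+5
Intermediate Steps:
F = -3 (F = 3*(-1) = -3)
w(o, y) = 0 (w(o, y) = 4 - (6 - 2) = 4 - 1*4 = 4 - 4 = 0)
u(q, p) = 2 + p*(p + q)/2 (u(q, p) = 2 + ((q + p)*(p + 0))/2 = 2 + ((p + q)*p)/2 = 2 + (p*(p + q))/2 = 2 + p*(p + q)/2)
(u(F, Q(3)) + 377)² = ((2 + (7*√3)²/2 + (½)*(7*√3)*(-3)) + 377)² = ((2 + (½)*147 - 21*√3/2) + 377)² = ((2 + 147/2 - 21*√3/2) + 377)² = ((151/2 - 21*√3/2) + 377)² = (905/2 - 21*√3/2)²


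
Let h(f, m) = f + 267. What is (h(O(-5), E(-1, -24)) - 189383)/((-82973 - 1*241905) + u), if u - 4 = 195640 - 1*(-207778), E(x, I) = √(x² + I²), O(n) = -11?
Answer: -189127/78544 ≈ -2.4079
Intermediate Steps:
E(x, I) = √(I² + x²)
h(f, m) = 267 + f
u = 403422 (u = 4 + (195640 - 1*(-207778)) = 4 + (195640 + 207778) = 4 + 403418 = 403422)
(h(O(-5), E(-1, -24)) - 189383)/((-82973 - 1*241905) + u) = ((267 - 11) - 189383)/((-82973 - 1*241905) + 403422) = (256 - 189383)/((-82973 - 241905) + 403422) = -189127/(-324878 + 403422) = -189127/78544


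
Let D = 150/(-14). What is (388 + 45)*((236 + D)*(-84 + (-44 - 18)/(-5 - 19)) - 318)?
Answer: -678701953/84 ≈ -8.0798e+6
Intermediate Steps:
D = -75/7 (D = 150*(-1/14) = -75/7 ≈ -10.714)
(388 + 45)*((236 + D)*(-84 + (-44 - 18)/(-5 - 19)) - 318) = (388 + 45)*((236 - 75/7)*(-84 + (-44 - 18)/(-5 - 19)) - 318) = 433*(1577*(-84 - 62/(-24))/7 - 318) = 433*(1577*(-84 - 62*(-1/24))/7 - 318) = 433*(1577*(-84 + 31/12)/7 - 318) = 433*((1577/7)*(-977/12) - 318) = 433*(-1540729/84 - 318) = 433*(-1567441/84) = -678701953/84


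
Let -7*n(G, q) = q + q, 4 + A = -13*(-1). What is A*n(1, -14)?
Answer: 36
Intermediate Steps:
A = 9 (A = -4 - 13*(-1) = -4 + 13 = 9)
n(G, q) = -2*q/7 (n(G, q) = -(q + q)/7 = -2*q/7)
A*n(1, -14) = 9*(-2/7*(-14)) = 9*4 = 36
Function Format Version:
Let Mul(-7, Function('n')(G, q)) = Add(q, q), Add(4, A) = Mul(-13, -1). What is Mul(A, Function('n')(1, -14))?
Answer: 36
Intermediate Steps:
A = 9 (A = Add(-4, Mul(-13, -1)) = Add(-4, 13) = 9)
Function('n')(G, q) = Mul(Rational(-2, 7), q) (Function('n')(G, q) = Mul(Rational(-1, 7), Add(q, q)) = Mul(Rational(-1, 7), Mul(2, q)) = Mul(Rational(-2, 7), q))
Mul(A, Function('n')(1, -14)) = Mul(9, Mul(Rational(-2, 7), -14)) = Mul(9, 4) = 36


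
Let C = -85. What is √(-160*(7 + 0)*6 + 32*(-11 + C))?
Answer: 24*I*√17 ≈ 98.955*I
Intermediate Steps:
√(-160*(7 + 0)*6 + 32*(-11 + C)) = √(-160*(7 + 0)*6 + 32*(-11 - 85)) = √(-1120*6 + 32*(-96)) = √(-160*42 - 3072) = √(-6720 - 3072) = √(-9792) = 24*I*√17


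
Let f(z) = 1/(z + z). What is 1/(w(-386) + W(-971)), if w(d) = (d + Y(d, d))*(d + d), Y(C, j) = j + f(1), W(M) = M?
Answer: 1/594627 ≈ 1.6817e-6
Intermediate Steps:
f(z) = 1/(2*z)
Y(C, j) = ½ + j (Y(C, j) = j + (½)/1 = j + (½)*1 = j + ½ = ½ + j)
w(d) = 2*d*(½ + 2*d) (w(d) = (d + (½ + d))*(d + d) = (½ + 2*d)*(2*d) = 2*d*(½ + 2*d))
1/(w(-386) + W(-971)) = 1/(-386*(1 + 4*(-386)) - 971) = 1/(-386*(1 - 1544) - 971) = 1/(-386*(-1543) - 971) = 1/(595598 - 971) = 1/594627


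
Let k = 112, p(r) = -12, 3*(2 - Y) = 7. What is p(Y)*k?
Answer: -1344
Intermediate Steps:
Y = -1/3 (Y = 2 - 1/3*7 = 2 - 7/3 = -1/3 ≈ -0.33333)
p(Y)*k = -12*112 = -1344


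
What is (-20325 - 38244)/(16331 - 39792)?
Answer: 58569/23461 ≈ 2.4964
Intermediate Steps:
(-20325 - 38244)/(16331 - 39792) = -58569/(-23461) = -58569*(-1/23461) = 58569/23461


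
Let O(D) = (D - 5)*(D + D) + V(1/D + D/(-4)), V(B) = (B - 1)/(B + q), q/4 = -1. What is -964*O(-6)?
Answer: -254255/2 ≈ -1.2713e+5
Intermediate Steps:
q = -4 (q = 4*(-1) = -4)
V(B) = (-1 + B)/(-4 + B) (V(B) = (B - 1)/(B - 4) = (-1 + B)/(-4 + B))
O(D) = (-1 + 1/D - D/4)/(-4 + 1/D - D/4) + 2*D*(-5 + D) (O(D) = (D - 5)*(D + D) + (-1 + (1/D + D/(-4)))/(-4 + (1/D + D/(-4))) = (-5 + D)*(2*D) + (-1 + (1/D + D*(-1/4)))/(-4 + (1/D + D*(-1/4))) = 2*D*(-5 + D) + (-1 + (1/D - D/4))/(-4 + (1/D - D/4)) = 2*D*(-5 + D) + (-1 + 1/D - D/4)/(-4 + 1/D - D/4) = (-1 + 1/D - D/4)/(-4 + 1/D - D/4) + 2*D*(-5 + D))
-964*O(-6) = -964*(-4 - 6*(4 - 6) + 2*(-6)*(-5 - 6)*(-4 - 6*(16 - 6)))/(-4 - 6*(16 - 6)) = -964*(-4 - 6*(-2) + 2*(-6)*(-11)*(-4 - 6*10))/(-4 - 6*10) = -964*(-4 + 12 + 2*(-6)*(-11)*(-4 - 60))/(-4 - 60) = -964*(-4 + 12 + 2*(-6)*(-11)*(-64))/(-64) = -(-241)*(-4 + 12 - 8448)/16 = -(-241)*(-8440)/16 = -964*1055/8 = -254255/2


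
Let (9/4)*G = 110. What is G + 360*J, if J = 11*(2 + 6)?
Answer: 285560/9 ≈ 31729.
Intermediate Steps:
G = 440/9 (G = (4/9)*110 = 440/9 ≈ 48.889)
J = 88 (J = 11*8 = 88)
G + 360*J = 440/9 + 360*88 = 440/9 + 31680 = 285560/9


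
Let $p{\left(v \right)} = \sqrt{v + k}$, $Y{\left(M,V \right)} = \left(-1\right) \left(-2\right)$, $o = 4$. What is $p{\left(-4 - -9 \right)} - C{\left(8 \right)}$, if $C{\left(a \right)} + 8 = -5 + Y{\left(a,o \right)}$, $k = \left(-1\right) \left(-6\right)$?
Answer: $11 + \sqrt{11} \approx 14.317$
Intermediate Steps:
$k = 6$
$Y{\left(M,V \right)} = 2$
$p{\left(v \right)} = \sqrt{6 + v}$ ($p{\left(v \right)} = \sqrt{v + 6} = \sqrt{6 + v}$)
$C{\left(a \right)} = -11$ ($C{\left(a \right)} = -8 + \left(-5 + 2\right) = -8 - 3 = -11$)
$p{\left(-4 - -9 \right)} - C{\left(8 \right)} = \sqrt{6 - -5} - -11 = \sqrt{6 + \left(-4 + 9\right)} + 11 = \sqrt{6 + 5} + 11 = \sqrt{11} + 11 = 11 + \sqrt{11}$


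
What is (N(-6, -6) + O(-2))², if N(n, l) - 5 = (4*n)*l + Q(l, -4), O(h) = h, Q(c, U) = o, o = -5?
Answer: 20164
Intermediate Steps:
Q(c, U) = -5
N(n, l) = 4*l*n (N(n, l) = 5 + ((4*n)*l - 5) = 5 + (4*l*n - 5) = 5 + (-5 + 4*l*n) = 4*l*n)
(N(-6, -6) + O(-2))² = (4*(-6)*(-6) - 2)² = (144 - 2)² = 142² = 20164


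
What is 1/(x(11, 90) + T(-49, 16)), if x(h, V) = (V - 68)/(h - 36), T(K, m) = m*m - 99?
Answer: 25/3903 ≈ 0.0064053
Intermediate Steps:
T(K, m) = -99 + m² (T(K, m) = m² - 99 = -99 + m²)
x(h, V) = (-68 + V)/(-36 + h)
1/(x(11, 90) + T(-49, 16)) = 1/((-68 + 90)/(-36 + 11) + (-99 + 16²)) = 1/(22/(-25) + (-99 + 256)) = 1/(-1/25*22 + 157) = 1/(-22/25 + 157) = 1/(3903/25) = 25/3903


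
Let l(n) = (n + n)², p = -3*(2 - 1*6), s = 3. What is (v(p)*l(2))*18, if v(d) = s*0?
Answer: 0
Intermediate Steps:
p = 12 (p = -3*(2 - 6) = -3*(-4) = 12)
v(d) = 0 (v(d) = 3*0 = 0)
l(n) = 4*n² (l(n) = (2*n)² = 4*n²)
(v(p)*l(2))*18 = (0*(4*2²))*18 = (0*(4*4))*18 = (0*16)*18 = 0*18 = 0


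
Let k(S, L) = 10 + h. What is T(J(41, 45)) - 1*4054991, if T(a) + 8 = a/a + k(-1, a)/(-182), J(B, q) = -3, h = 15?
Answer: -738009661/182 ≈ -4.0550e+6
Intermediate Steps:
k(S, L) = 25 (k(S, L) = 10 + 15 = 25)
T(a) = -1299/182 (T(a) = -8 + (a/a + 25/(-182)) = -8 + (1 + 25*(-1/182)) = -8 + (1 - 25/182) = -8 + 157/182 = -1299/182)
T(J(41, 45)) - 1*4054991 = -1299/182 - 1*4054991 = -1299/182 - 4054991 = -738009661/182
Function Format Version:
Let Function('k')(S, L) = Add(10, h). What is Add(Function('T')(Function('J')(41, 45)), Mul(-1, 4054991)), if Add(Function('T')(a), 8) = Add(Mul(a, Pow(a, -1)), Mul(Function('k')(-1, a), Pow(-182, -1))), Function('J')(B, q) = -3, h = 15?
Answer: Rational(-738009661, 182) ≈ -4.0550e+6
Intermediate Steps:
Function('k')(S, L) = 25 (Function('k')(S, L) = Add(10, 15) = 25)
Function('T')(a) = Rational(-1299, 182) (Function('T')(a) = Add(-8, Add(Mul(a, Pow(a, -1)), Mul(25, Pow(-182, -1)))) = Add(-8, Add(1, Mul(25, Rational(-1, 182)))) = Add(-8, Add(1, Rational(-25, 182))) = Add(-8, Rational(157, 182)) = Rational(-1299, 182))
Add(Function('T')(Function('J')(41, 45)), Mul(-1, 4054991)) = Add(Rational(-1299, 182), Mul(-1, 4054991)) = Add(Rational(-1299, 182), -4054991) = Rational(-738009661, 182)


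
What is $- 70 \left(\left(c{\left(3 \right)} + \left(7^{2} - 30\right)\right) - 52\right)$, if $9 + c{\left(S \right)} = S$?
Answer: $2730$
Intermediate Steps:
$c{\left(S \right)} = -9 + S$
$- 70 \left(\left(c{\left(3 \right)} + \left(7^{2} - 30\right)\right) - 52\right) = - 70 \left(\left(\left(-9 + 3\right) + \left(7^{2} - 30\right)\right) - 52\right) = - 70 \left(\left(-6 + \left(49 - 30\right)\right) - 52\right) = - 70 \left(\left(-6 + 19\right) - 52\right) = - 70 \left(13 - 52\right) = \left(-70\right) \left(-39\right) = 2730$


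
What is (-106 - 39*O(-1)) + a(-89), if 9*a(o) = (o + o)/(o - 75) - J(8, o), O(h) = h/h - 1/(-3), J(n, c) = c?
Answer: -109217/738 ≈ -147.99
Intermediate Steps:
O(h) = 4/3 (O(h) = 1 - 1*(-⅓) = 1 + ⅓ = 4/3)
a(o) = -o/9 + 2*o/(9*(-75 + o)) (a(o) = ((o + o)/(o - 75) - o)/9 = ((2*o)/(-75 + o) - o)/9 = (2*o/(-75 + o) - o)/9 = (-o + 2*o/(-75 + o))/9 = -o/9 + 2*o/(9*(-75 + o)))
(-106 - 39*O(-1)) + a(-89) = (-106 - 39*4/3) + (⅑)*(-89)*(77 - 1*(-89))/(-75 - 89) = (-106 - 52) + (⅑)*(-89)*(77 + 89)/(-164) = -158 + (⅑)*(-89)*(-1/164)*166 = -158 + 7387/738 = -109217/738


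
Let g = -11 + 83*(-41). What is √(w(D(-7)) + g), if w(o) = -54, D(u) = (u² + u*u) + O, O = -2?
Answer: 34*I*√3 ≈ 58.89*I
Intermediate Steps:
D(u) = -2 + 2*u² (D(u) = (u² + u*u) - 2 = (u² + u²) - 2 = 2*u² - 2 = -2 + 2*u²)
g = -3414 (g = -11 - 3403 = -3414)
√(w(D(-7)) + g) = √(-54 - 3414) = √(-3468) = 34*I*√3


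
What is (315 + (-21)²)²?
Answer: 571536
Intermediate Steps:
(315 + (-21)²)² = (315 + 441)² = 756² = 571536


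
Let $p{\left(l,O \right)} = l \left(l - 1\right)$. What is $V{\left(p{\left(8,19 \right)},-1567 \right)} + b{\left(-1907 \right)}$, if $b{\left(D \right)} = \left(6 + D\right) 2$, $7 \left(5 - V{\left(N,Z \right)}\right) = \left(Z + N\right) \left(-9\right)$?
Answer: $- \frac{40178}{7} \approx -5739.7$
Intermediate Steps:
$p{\left(l,O \right)} = l \left(-1 + l\right)$
$V{\left(N,Z \right)} = 5 + \frac{9 N}{7} + \frac{9 Z}{7}$ ($V{\left(N,Z \right)} = 5 - \frac{\left(Z + N\right) \left(-9\right)}{7} = 5 - \frac{\left(N + Z\right) \left(-9\right)}{7} = 5 - \frac{- 9 N - 9 Z}{7} = 5 + \left(\frac{9 N}{7} + \frac{9 Z}{7}\right) = 5 + \frac{9 N}{7} + \frac{9 Z}{7}$)
$b{\left(D \right)} = 12 + 2 D$
$V{\left(p{\left(8,19 \right)},-1567 \right)} + b{\left(-1907 \right)} = \left(5 + \frac{9 \cdot 8 \left(-1 + 8\right)}{7} + \frac{9}{7} \left(-1567\right)\right) + \left(12 + 2 \left(-1907\right)\right) = \left(5 + \frac{9 \cdot 8 \cdot 7}{7} - \frac{14103}{7}\right) + \left(12 - 3814\right) = \left(5 + \frac{9}{7} \cdot 56 - \frac{14103}{7}\right) - 3802 = \left(5 + 72 - \frac{14103}{7}\right) - 3802 = - \frac{13564}{7} - 3802 = - \frac{40178}{7}$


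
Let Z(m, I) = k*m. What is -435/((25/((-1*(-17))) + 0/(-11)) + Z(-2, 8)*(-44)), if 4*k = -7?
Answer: 7395/2593 ≈ 2.8519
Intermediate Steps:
k = -7/4 (k = (¼)*(-7) = -7/4 ≈ -1.7500)
Z(m, I) = -7*m/4
-435/((25/((-1*(-17))) + 0/(-11)) + Z(-2, 8)*(-44)) = -435/((25/((-1*(-17))) + 0/(-11)) - 7/4*(-2)*(-44)) = -435/((25/17 + 0*(-1/11)) + (7/2)*(-44)) = -435/((25*(1/17) + 0) - 154) = -435/((25/17 + 0) - 154) = -435/(25/17 - 154) = -435/(-2593/17) = -435*(-17/2593) = 7395/2593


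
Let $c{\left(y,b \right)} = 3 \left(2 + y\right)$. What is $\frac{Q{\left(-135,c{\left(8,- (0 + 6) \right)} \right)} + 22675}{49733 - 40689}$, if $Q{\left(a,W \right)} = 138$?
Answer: $\frac{3259}{1292} \approx 2.5224$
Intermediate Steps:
$c{\left(y,b \right)} = 6 + 3 y$
$\frac{Q{\left(-135,c{\left(8,- (0 + 6) \right)} \right)} + 22675}{49733 - 40689} = \frac{138 + 22675}{49733 - 40689} = \frac{22813}{9044} = 22813 \cdot \frac{1}{9044} = \frac{3259}{1292}$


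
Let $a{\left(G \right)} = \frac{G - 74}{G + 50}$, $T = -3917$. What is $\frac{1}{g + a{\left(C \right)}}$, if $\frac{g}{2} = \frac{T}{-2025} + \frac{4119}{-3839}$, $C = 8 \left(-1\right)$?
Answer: $- \frac{54417825}{12494893} \approx -4.3552$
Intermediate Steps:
$C = -8$
$a{\left(G \right)} = \frac{-74 + G}{50 + G}$
$g = \frac{13392776}{7773975}$ ($g = 2 \left(- \frac{3917}{-2025} + \frac{4119}{-3839}\right) = 2 \left(\left(-3917\right) \left(- \frac{1}{2025}\right) + 4119 \left(- \frac{1}{3839}\right)\right) = 2 \left(\frac{3917}{2025} - \frac{4119}{3839}\right) = 2 \cdot \frac{6696388}{7773975} = \frac{13392776}{7773975} \approx 1.7228$)
$\frac{1}{g + a{\left(C \right)}} = \frac{1}{\frac{13392776}{7773975} + \frac{-74 - 8}{50 - 8}} = \frac{1}{\frac{13392776}{7773975} + \frac{1}{42} \left(-82\right)} = \frac{1}{\frac{13392776}{7773975} - \frac{41}{21}} = \frac{1}{- \frac{12494893}{54417825}} = - \frac{54417825}{12494893}$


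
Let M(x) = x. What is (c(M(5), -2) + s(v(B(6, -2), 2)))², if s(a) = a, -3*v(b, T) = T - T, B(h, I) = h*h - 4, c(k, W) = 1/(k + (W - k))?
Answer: ¼ ≈ 0.25000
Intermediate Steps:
c(k, W) = 1/W
B(h, I) = -4 + h² (B(h, I) = h² - 4 = -4 + h²)
v(b, T) = 0 (v(b, T) = -(T - T)/3 = -⅓*0 = 0)
(c(M(5), -2) + s(v(B(6, -2), 2)))² = (1/(-2) + 0)² = (-½ + 0)² = (-½)² = ¼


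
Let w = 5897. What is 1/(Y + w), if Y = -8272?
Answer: -1/2375 ≈ -0.00042105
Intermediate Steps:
1/(Y + w) = 1/(-8272 + 5897) = 1/(-2375) = -1/2375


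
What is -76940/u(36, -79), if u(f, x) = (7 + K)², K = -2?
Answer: -15388/5 ≈ -3077.6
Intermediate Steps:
u(f, x) = 25 (u(f, x) = (7 - 2)² = 5² = 25)
-76940/u(36, -79) = -76940/25 = -76940*1/25 = -15388/5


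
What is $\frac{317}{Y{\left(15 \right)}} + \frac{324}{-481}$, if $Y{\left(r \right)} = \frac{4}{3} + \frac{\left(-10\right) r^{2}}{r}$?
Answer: $- \frac{601935}{214526} \approx -2.8059$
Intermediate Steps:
$Y{\left(r \right)} = \frac{4}{3} - 10 r$ ($Y{\left(r \right)} = 4 \cdot \frac{1}{3} - 10 r = \frac{4}{3} - 10 r$)
$\frac{317}{Y{\left(15 \right)}} + \frac{324}{-481} = \frac{317}{\frac{4}{3} - 150} + \frac{324}{-481} = \frac{317}{\frac{4}{3} - 150} + 324 \left(- \frac{1}{481}\right) = \frac{317}{- \frac{446}{3}} - \frac{324}{481} = 317 \left(- \frac{3}{446}\right) - \frac{324}{481} = - \frac{951}{446} - \frac{324}{481} = - \frac{601935}{214526}$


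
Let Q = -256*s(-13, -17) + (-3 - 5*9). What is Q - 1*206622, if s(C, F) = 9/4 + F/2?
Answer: -205070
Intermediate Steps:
s(C, F) = 9/4 + F/2 (s(C, F) = 9*(¼) + F*(½) = 9/4 + F/2)
Q = 1552 (Q = -256*(9/4 + (½)*(-17)) + (-3 - 5*9) = -256*(9/4 - 17/2) + (-3 - 45) = -256*(-25/4) - 48 = 1600 - 48 = 1552)
Q - 1*206622 = 1552 - 1*206622 = 1552 - 206622 = -205070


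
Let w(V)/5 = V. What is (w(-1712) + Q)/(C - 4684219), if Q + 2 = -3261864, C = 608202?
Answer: 3270426/4076017 ≈ 0.80236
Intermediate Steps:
w(V) = 5*V
Q = -3261866 (Q = -2 - 3261864 = -3261866)
(w(-1712) + Q)/(C - 4684219) = (5*(-1712) - 3261866)/(608202 - 4684219) = (-8560 - 3261866)/(-4076017) = -3270426*(-1/4076017) = 3270426/4076017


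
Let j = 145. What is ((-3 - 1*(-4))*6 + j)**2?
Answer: 22801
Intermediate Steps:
((-3 - 1*(-4))*6 + j)**2 = ((-3 - 1*(-4))*6 + 145)**2 = ((-3 + 4)*6 + 145)**2 = (1*6 + 145)**2 = (6 + 145)**2 = 151**2 = 22801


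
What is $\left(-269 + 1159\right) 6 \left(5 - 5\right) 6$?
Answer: $0$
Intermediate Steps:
$\left(-269 + 1159\right) 6 \left(5 - 5\right) 6 = 890 \cdot 6 \cdot 0 \cdot 6 = 890 \cdot 0 \cdot 6 = 890 \cdot 0 = 0$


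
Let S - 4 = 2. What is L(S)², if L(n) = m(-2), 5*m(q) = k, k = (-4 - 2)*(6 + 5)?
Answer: 4356/25 ≈ 174.24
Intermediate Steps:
S = 6 (S = 4 + 2 = 6)
k = -66 (k = -6*11 = -66)
m(q) = -66/5 (m(q) = (⅕)*(-66) = -66/5)
L(n) = -66/5
L(S)² = (-66/5)² = 4356/25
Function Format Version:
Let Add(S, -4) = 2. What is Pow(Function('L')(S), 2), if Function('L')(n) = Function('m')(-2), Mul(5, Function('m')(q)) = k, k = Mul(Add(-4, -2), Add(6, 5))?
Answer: Rational(4356, 25) ≈ 174.24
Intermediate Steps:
S = 6 (S = Add(4, 2) = 6)
k = -66 (k = Mul(-6, 11) = -66)
Function('m')(q) = Rational(-66, 5) (Function('m')(q) = Mul(Rational(1, 5), -66) = Rational(-66, 5))
Function('L')(n) = Rational(-66, 5)
Pow(Function('L')(S), 2) = Pow(Rational(-66, 5), 2) = Rational(4356, 25)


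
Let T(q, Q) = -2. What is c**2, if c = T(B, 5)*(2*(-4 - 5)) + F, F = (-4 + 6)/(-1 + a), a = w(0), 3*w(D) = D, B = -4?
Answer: 1156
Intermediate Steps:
w(D) = D/3
a = 0 (a = (1/3)*0 = 0)
F = -2 (F = (-4 + 6)/(-1 + 0) = 2/(-1) = 2*(-1) = -2)
c = 34 (c = -4*(-4 - 5) - 2 = -4*(-9) - 2 = -2*(-18) - 2 = 36 - 2 = 34)
c**2 = 34**2 = 1156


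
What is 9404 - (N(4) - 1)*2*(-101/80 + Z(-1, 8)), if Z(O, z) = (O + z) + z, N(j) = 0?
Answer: 377259/40 ≈ 9431.5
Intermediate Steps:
Z(O, z) = O + 2*z
9404 - (N(4) - 1)*2*(-101/80 + Z(-1, 8)) = 9404 - (0 - 1)*2*(-101/80 + (-1 + 2*8)) = 9404 - (-1*2)*(-101*1/80 + (-1 + 16)) = 9404 - (-2)*(-101/80 + 15) = 9404 - (-2)*1099/80 = 9404 - 1*(-1099/40) = 9404 + 1099/40 = 377259/40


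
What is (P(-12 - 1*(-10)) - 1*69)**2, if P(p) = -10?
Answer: 6241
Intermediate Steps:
(P(-12 - 1*(-10)) - 1*69)**2 = (-10 - 1*69)**2 = (-10 - 69)**2 = (-79)**2 = 6241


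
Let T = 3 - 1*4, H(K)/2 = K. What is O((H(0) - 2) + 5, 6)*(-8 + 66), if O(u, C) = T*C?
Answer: -348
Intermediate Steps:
H(K) = 2*K
T = -1 (T = 3 - 4 = -1)
O(u, C) = -C
O((H(0) - 2) + 5, 6)*(-8 + 66) = (-1*6)*(-8 + 66) = -6*58 = -348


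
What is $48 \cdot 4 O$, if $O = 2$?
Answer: $384$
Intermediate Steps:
$48 \cdot 4 O = 48 \cdot 4 \cdot 2 = 192 \cdot 2 = 384$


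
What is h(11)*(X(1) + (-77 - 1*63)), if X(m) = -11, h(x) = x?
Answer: -1661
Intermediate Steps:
h(11)*(X(1) + (-77 - 1*63)) = 11*(-11 + (-77 - 1*63)) = 11*(-11 + (-77 - 63)) = 11*(-11 - 140) = 11*(-151) = -1661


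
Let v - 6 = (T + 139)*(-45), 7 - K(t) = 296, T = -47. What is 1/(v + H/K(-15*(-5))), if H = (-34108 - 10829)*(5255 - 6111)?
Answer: -289/39660798 ≈ -7.2868e-6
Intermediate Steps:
K(t) = -289 (K(t) = 7 - 1*296 = 7 - 296 = -289)
v = -4134 (v = 6 + (-47 + 139)*(-45) = 6 + 92*(-45) = 6 - 4140 = -4134)
H = 38466072 (H = -44937*(-856) = 38466072)
1/(v + H/K(-15*(-5))) = 1/(-4134 + 38466072/(-289)) = 1/(-4134 + 38466072*(-1/289)) = 1/(-4134 - 38466072/289) = 1/(-39660798/289) = -289/39660798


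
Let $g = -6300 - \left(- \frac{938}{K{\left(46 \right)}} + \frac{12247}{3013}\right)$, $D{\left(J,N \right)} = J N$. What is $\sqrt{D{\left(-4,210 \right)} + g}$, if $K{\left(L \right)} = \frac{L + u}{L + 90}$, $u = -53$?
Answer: $\frac{i \sqrt{230295578727}}{3013} \approx 159.27 i$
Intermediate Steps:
$K{\left(L \right)} = \frac{-53 + L}{90 + L}$ ($K{\left(L \right)} = \frac{L - 53}{L + 90} = \frac{-53 + L}{90 + L}$)
$g = - \frac{73903059}{3013}$ ($g = -6300 - \left(- \frac{938}{\frac{1}{90 + 46} \left(-53 + 46\right)} + \frac{12247}{3013}\right) = -6300 - \left(- \frac{938}{\frac{1}{136} \left(-7\right)} + 12247 \cdot \frac{1}{3013}\right) = -6300 - \left(- \frac{938}{\frac{1}{136} \left(-7\right)} + \frac{12247}{3013}\right) = -6300 - \left(- \frac{938}{- \frac{7}{136}} + \frac{12247}{3013}\right) = -6300 - \left(\left(-938\right) \left(- \frac{136}{7}\right) + \frac{12247}{3013}\right) = -6300 - \left(18224 + \frac{12247}{3013}\right) = -6300 - \frac{54921159}{3013} = - \frac{73903059}{3013} \approx -24528.0$)
$\sqrt{D{\left(-4,210 \right)} + g} = \sqrt{\left(-4\right) 210 - \frac{73903059}{3013}} = \sqrt{-840 - \frac{73903059}{3013}} = \sqrt{- \frac{76433979}{3013}} = \frac{i \sqrt{230295578727}}{3013}$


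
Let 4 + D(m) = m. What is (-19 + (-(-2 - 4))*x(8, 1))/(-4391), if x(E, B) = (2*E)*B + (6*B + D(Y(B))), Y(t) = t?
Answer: -95/4391 ≈ -0.021635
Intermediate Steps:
D(m) = -4 + m
x(E, B) = -4 + 7*B + 2*B*E (x(E, B) = (2*E)*B + (6*B + (-4 + B)) = 2*B*E + (-4 + 7*B) = -4 + 7*B + 2*B*E)
(-19 + (-(-2 - 4))*x(8, 1))/(-4391) = (-19 + (-(-2 - 4))*(-4 + 7*1 + 2*1*8))/(-4391) = (-19 + (-1*(-6))*(-4 + 7 + 16))*(-1/4391) = (-19 + 6*19)*(-1/4391) = (-19 + 114)*(-1/4391) = 95*(-1/4391) = -95/4391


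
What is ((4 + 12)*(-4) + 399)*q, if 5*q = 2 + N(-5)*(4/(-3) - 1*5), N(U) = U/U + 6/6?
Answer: -2144/3 ≈ -714.67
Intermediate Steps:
N(U) = 2 (N(U) = 1 + 6*(⅙) = 1 + 1 = 2)
q = -32/15 (q = (2 + 2*(4/(-3) - 1*5))/5 = (2 + 2*(4*(-⅓) - 5))/5 = (2 + 2*(-4/3 - 5))/5 = (2 + 2*(-19/3))/5 = (2 - 38/3)/5 = (⅕)*(-32/3) = -32/15 ≈ -2.1333)
((4 + 12)*(-4) + 399)*q = ((4 + 12)*(-4) + 399)*(-32/15) = (16*(-4) + 399)*(-32/15) = (-64 + 399)*(-32/15) = 335*(-32/15) = -2144/3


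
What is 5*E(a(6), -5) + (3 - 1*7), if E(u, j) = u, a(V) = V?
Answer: 26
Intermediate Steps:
5*E(a(6), -5) + (3 - 1*7) = 5*6 + (3 - 1*7) = 30 + (3 - 7) = 30 - 4 = 26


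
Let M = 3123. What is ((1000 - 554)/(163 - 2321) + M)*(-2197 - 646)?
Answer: -9579471442/1079 ≈ -8.8781e+6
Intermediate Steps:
((1000 - 554)/(163 - 2321) + M)*(-2197 - 646) = ((1000 - 554)/(163 - 2321) + 3123)*(-2197 - 646) = (446/(-2158) + 3123)*(-2843) = (446*(-1/2158) + 3123)*(-2843) = (-223/1079 + 3123)*(-2843) = (3369494/1079)*(-2843) = -9579471442/1079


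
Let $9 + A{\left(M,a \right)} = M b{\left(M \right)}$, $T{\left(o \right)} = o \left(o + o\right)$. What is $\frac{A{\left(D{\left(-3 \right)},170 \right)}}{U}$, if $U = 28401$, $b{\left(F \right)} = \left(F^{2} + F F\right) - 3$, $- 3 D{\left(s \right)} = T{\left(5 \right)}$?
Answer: $- \frac{248893}{766827} \approx -0.32457$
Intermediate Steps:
$T{\left(o \right)} = 2 o^{2}$ ($T{\left(o \right)} = o 2 o = 2 o^{2}$)
$D{\left(s \right)} = - \frac{50}{3}$ ($D{\left(s \right)} = - \frac{2 \cdot 5^{2}}{3} = - \frac{2 \cdot 25}{3} = \left(- \frac{1}{3}\right) 50 = - \frac{50}{3}$)
$b{\left(F \right)} = -3 + 2 F^{2}$ ($b{\left(F \right)} = \left(F^{2} + F^{2}\right) - 3 = 2 F^{2} - 3 = -3 + 2 F^{2}$)
$A{\left(M,a \right)} = -9 + M \left(-3 + 2 M^{2}\right)$
$\frac{A{\left(D{\left(-3 \right)},170 \right)}}{U} = \frac{-9 - \frac{50 \left(-3 + 2 \left(- \frac{50}{3}\right)^{2}\right)}{3}}{28401} = \left(-9 - \frac{50 \left(-3 + 2 \cdot \frac{2500}{9}\right)}{3}\right) \frac{1}{28401} = \left(-9 - \frac{50 \left(-3 + \frac{5000}{9}\right)}{3}\right) \frac{1}{28401} = \left(-9 - \frac{248650}{27}\right) \frac{1}{28401} = \left(- \frac{248893}{27}\right) \frac{1}{28401} = - \frac{248893}{766827}$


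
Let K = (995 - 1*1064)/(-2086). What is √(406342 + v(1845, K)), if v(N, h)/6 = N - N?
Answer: √406342 ≈ 637.45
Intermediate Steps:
K = 69/2086 (K = (995 - 1064)*(-1/2086) = -69*(-1/2086) = 69/2086 ≈ 0.033078)
v(N, h) = 0 (v(N, h) = 6*(N - N) = 6*0 = 0)
√(406342 + v(1845, K)) = √(406342 + 0) = √406342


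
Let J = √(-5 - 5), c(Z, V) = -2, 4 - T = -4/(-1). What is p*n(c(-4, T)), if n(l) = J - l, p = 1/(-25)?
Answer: -2/25 - I*√10/25 ≈ -0.08 - 0.12649*I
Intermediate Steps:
T = 0 (T = 4 - (-4)/(-1) = 4 - (-4)*(-1) = 4 - 1*4 = 4 - 4 = 0)
p = -1/25 ≈ -0.040000
J = I*√10 (J = √(-10) = I*√10 ≈ 3.1623*I)
n(l) = -l + I*√10 (n(l) = I*√10 - l = -l + I*√10)
p*n(c(-4, T)) = -(-1*(-2) + I*√10)/25 = -(2 + I*√10)/25 = -2/25 - I*√10/25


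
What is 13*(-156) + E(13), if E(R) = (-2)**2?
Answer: -2024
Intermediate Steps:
E(R) = 4
13*(-156) + E(13) = 13*(-156) + 4 = -2028 + 4 = -2024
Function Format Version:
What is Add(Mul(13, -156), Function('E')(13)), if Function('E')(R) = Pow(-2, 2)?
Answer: -2024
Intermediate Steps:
Function('E')(R) = 4
Add(Mul(13, -156), Function('E')(13)) = Add(Mul(13, -156), 4) = Add(-2028, 4) = -2024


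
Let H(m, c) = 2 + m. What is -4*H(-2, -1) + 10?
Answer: 10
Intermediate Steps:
-4*H(-2, -1) + 10 = -4*(2 - 2) + 10 = -4*0 + 10 = 0 + 10 = 10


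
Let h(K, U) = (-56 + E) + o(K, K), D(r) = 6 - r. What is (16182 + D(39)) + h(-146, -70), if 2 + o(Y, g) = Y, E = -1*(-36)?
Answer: 15981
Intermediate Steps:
E = 36
o(Y, g) = -2 + Y
h(K, U) = -22 + K (h(K, U) = (-56 + 36) + (-2 + K) = -20 + (-2 + K) = -22 + K)
(16182 + D(39)) + h(-146, -70) = (16182 + (6 - 1*39)) + (-22 - 146) = (16182 + (6 - 39)) - 168 = (16182 - 33) - 168 = 16149 - 168 = 15981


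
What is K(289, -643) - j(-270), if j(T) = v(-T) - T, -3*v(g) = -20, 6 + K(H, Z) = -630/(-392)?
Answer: -23609/84 ≈ -281.06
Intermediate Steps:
K(H, Z) = -123/28 (K(H, Z) = -6 - 630/(-392) = -6 - 630*(-1/392) = -6 + 45/28 = -123/28)
v(g) = 20/3 (v(g) = -⅓*(-20) = 20/3)
j(T) = 20/3 - T
K(289, -643) - j(-270) = -123/28 - (20/3 - 1*(-270)) = -123/28 - (20/3 + 270) = -123/28 - 1*830/3 = -123/28 - 830/3 = -23609/84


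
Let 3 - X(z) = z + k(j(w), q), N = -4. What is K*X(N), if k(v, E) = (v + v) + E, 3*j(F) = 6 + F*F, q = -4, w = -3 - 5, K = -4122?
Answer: 147018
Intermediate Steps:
w = -8
j(F) = 2 + F**2/3 (j(F) = (6 + F*F)/3 = (6 + F**2)/3 = 2 + F**2/3)
k(v, E) = E + 2*v (k(v, E) = 2*v + E = E + 2*v)
X(z) = -119/3 - z (X(z) = 3 - (z + (-4 + 2*(2 + (1/3)*(-8)**2))) = 3 - (z + (-4 + 2*(2 + (1/3)*64))) = 3 - (z + (-4 + 2*(2 + 64/3))) = 3 - (z + (-4 + 2*(70/3))) = 3 - (z + (-4 + 140/3)) = 3 - (z + 128/3) = 3 - (128/3 + z) = 3 + (-128/3 - z) = -119/3 - z)
K*X(N) = -4122*(-119/3 - 1*(-4)) = -4122*(-119/3 + 4) = -4122*(-107/3) = 147018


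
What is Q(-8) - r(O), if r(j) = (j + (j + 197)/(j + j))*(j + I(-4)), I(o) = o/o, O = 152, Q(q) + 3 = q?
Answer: -7126565/304 ≈ -23443.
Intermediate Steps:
Q(q) = -3 + q
I(o) = 1
r(j) = (1 + j)*(j + (197 + j)/(2*j)) (r(j) = (j + (j + 197)/(j + j))*(j + 1) = (j + (197 + j)/((2*j)))*(1 + j) = (j + (197 + j)*(1/(2*j)))*(1 + j) = (j + (197 + j)/(2*j))*(1 + j) = (1 + j)*(j + (197 + j)/(2*j)))
Q(-8) - r(O) = (-3 - 8) - (99 + 152² + (3/2)*152 + (197/2)/152) = -11 - (99 + 23104 + 228 + (197/2)*(1/152)) = -11 - (99 + 23104 + 228 + 197/304) = -11 - 1*7123221/304 = -11 - 7123221/304 = -7126565/304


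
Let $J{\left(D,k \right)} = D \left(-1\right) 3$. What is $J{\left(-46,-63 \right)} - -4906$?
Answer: $5044$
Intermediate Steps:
$J{\left(D,k \right)} = - 3 D$ ($J{\left(D,k \right)} = - D 3 = - 3 D$)
$J{\left(-46,-63 \right)} - -4906 = \left(-3\right) \left(-46\right) - -4906 = 138 + 4906 = 5044$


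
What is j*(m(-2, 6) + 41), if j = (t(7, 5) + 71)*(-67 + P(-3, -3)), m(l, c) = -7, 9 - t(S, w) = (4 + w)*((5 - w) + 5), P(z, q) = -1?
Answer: -80920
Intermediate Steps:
t(S, w) = 9 - (4 + w)*(10 - w) (t(S, w) = 9 - (4 + w)*((5 - w) + 5) = 9 - (4 + w)*(10 - w))
j = -2380 (j = ((-31 + 5² - 6*5) + 71)*(-67 - 1) = ((-31 + 25 - 30) + 71)*(-68) = (-36 + 71)*(-68) = 35*(-68) = -2380)
j*(m(-2, 6) + 41) = -2380*(-7 + 41) = -2380*34 = -80920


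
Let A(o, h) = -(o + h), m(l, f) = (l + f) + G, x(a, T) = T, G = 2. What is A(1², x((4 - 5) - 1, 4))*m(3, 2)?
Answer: -35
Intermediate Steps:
m(l, f) = 2 + f + l (m(l, f) = (l + f) + 2 = (f + l) + 2 = 2 + f + l)
A(o, h) = -h - o (A(o, h) = -(h + o) = -h - o)
A(1², x((4 - 5) - 1, 4))*m(3, 2) = (-1*4 - 1*1²)*(2 + 2 + 3) = (-4 - 1*1)*7 = (-4 - 1)*7 = -5*7 = -35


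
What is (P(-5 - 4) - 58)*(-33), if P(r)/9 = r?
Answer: 4587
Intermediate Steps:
P(r) = 9*r
(P(-5 - 4) - 58)*(-33) = (9*(-5 - 4) - 58)*(-33) = (9*(-9) - 58)*(-33) = (-81 - 58)*(-33) = -139*(-33) = 4587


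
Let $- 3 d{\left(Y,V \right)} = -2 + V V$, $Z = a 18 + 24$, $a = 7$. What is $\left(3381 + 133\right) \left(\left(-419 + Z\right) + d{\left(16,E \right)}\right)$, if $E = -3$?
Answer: $- \frac{2860396}{3} \approx -9.5347 \cdot 10^{5}$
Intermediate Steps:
$Z = 150$ ($Z = 7 \cdot 18 + 24 = 126 + 24 = 150$)
$d{\left(Y,V \right)} = \frac{2}{3} - \frac{V^{2}}{3}$ ($d{\left(Y,V \right)} = - \frac{-2 + V V}{3} = - \frac{-2 + V^{2}}{3} = \frac{2}{3} - \frac{V^{2}}{3}$)
$\left(3381 + 133\right) \left(\left(-419 + Z\right) + d{\left(16,E \right)}\right) = \left(3381 + 133\right) \left(\left(-419 + 150\right) + \left(\frac{2}{3} - \frac{\left(-3\right)^{2}}{3}\right)\right) = 3514 \left(-269 + \left(\frac{2}{3} - 3\right)\right) = 3514 \left(-269 - \frac{7}{3}\right) = 3514 \left(- \frac{814}{3}\right) = - \frac{2860396}{3}$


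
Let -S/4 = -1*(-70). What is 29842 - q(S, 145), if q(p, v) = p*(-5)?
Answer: 28442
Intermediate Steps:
S = -280 (S = -(-4)*(-70) = -4*70 = -280)
q(p, v) = -5*p
29842 - q(S, 145) = 29842 - (-5)*(-280) = 29842 - 1*1400 = 29842 - 1400 = 28442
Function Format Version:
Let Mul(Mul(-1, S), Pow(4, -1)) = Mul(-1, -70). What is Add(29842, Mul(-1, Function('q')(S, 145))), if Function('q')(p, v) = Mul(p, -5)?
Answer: 28442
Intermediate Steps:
S = -280 (S = Mul(-4, Mul(-1, -70)) = Mul(-4, 70) = -280)
Function('q')(p, v) = Mul(-5, p)
Add(29842, Mul(-1, Function('q')(S, 145))) = Add(29842, Mul(-1, Mul(-5, -280))) = Add(29842, Mul(-1, 1400)) = Add(29842, -1400) = 28442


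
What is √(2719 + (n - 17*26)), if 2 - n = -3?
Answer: √2282 ≈ 47.770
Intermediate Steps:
n = 5 (n = 2 - 1*(-3) = 2 + 3 = 5)
√(2719 + (n - 17*26)) = √(2719 + (5 - 17*26)) = √(2719 + (5 - 442)) = √(2719 - 437) = √2282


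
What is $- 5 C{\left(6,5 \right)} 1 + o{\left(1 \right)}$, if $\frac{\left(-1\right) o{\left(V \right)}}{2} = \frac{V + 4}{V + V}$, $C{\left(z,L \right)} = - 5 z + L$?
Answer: $120$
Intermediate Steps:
$C{\left(z,L \right)} = L - 5 z$
$o{\left(V \right)} = - \frac{4 + V}{V}$ ($o{\left(V \right)} = - 2 \frac{V + 4}{V + V} = - 2 \frac{4 + V}{2 V} = - \frac{4 + V}{V}$)
$- 5 C{\left(6,5 \right)} 1 + o{\left(1 \right)} = - 5 \left(5 - 30\right) 1 + \frac{-4 - 1}{1} = - 5 \left(5 - 30\right) 1 + 1 \left(-4 - 1\right) = - 5 \left(\left(-25\right) 1\right) + 1 \left(-5\right) = \left(-5\right) \left(-25\right) - 5 = 125 - 5 = 120$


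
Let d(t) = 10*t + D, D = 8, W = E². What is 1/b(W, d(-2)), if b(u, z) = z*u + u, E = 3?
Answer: -1/99 ≈ -0.010101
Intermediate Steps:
W = 9 (W = 3² = 9)
d(t) = 8 + 10*t (d(t) = 10*t + 8 = 8 + 10*t)
b(u, z) = u + u*z (b(u, z) = u*z + u = u + u*z)
1/b(W, d(-2)) = 1/(9*(1 + (8 + 10*(-2)))) = 1/(9*(1 + (8 - 20))) = 1/(9*(1 - 12)) = 1/(9*(-11)) = 1/(-99) = -1/99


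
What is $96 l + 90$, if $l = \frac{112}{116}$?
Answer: $\frac{5298}{29} \approx 182.69$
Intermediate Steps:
$l = \frac{28}{29}$ ($l = 112 \cdot \frac{1}{116} = \frac{28}{29} \approx 0.96552$)
$96 l + 90 = 96 \cdot \frac{28}{29} + 90 = \frac{2688}{29} + 90 = \frac{5298}{29}$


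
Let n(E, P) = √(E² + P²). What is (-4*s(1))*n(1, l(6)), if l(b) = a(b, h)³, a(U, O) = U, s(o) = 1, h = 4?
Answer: -4*√46657 ≈ -864.01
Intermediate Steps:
l(b) = b³
(-4*s(1))*n(1, l(6)) = (-4*1)*√(1² + (6³)²) = -4*√(1 + 216²) = -4*√(1 + 46656) = -4*√46657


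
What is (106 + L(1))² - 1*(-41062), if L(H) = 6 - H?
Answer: 53383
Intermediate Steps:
(106 + L(1))² - 1*(-41062) = (106 + (6 - 1*1))² - 1*(-41062) = (106 + (6 - 1))² + 41062 = (106 + 5)² + 41062 = 111² + 41062 = 12321 + 41062 = 53383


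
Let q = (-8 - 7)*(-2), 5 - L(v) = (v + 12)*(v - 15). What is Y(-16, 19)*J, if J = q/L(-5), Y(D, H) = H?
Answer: 114/29 ≈ 3.9310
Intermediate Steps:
L(v) = 5 - (-15 + v)*(12 + v) (L(v) = 5 - (v + 12)*(v - 15) = 5 - (12 + v)*(-15 + v) = 5 - (-15 + v)*(12 + v))
q = 30 (q = -15*(-2) = 30)
J = 6/29 (J = 30/(185 - 1*(-5)² + 3*(-5)) = 30/(185 - 1*25 - 15) = 30/(185 - 25 - 15) = 30/145 = 30*(1/145) = 6/29 ≈ 0.20690)
Y(-16, 19)*J = 19*(6/29) = 114/29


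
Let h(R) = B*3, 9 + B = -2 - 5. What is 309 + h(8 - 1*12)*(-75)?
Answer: 3909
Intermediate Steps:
B = -16 (B = -9 + (-2 - 5) = -9 - 7 = -16)
h(R) = -48 (h(R) = -16*3 = -48)
309 + h(8 - 1*12)*(-75) = 309 - 48*(-75) = 309 + 3600 = 3909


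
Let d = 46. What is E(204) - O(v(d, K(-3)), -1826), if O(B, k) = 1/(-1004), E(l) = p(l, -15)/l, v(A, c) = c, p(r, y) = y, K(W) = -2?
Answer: -619/8534 ≈ -0.072533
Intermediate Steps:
E(l) = -15/l
O(B, k) = -1/1004
E(204) - O(v(d, K(-3)), -1826) = -15/204 - 1*(-1/1004) = -15*1/204 + 1/1004 = -5/68 + 1/1004 = -619/8534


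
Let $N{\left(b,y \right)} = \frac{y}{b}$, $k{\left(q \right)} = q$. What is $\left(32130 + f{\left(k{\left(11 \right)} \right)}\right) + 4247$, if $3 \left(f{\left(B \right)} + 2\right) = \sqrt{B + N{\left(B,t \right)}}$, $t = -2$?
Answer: $36375 + \frac{\sqrt{1309}}{33} \approx 36376.0$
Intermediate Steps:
$f{\left(B \right)} = -2 + \frac{\sqrt{B - \frac{2}{B}}}{3}$
$\left(32130 + f{\left(k{\left(11 \right)} \right)}\right) + 4247 = \left(32130 - \left(2 - \frac{\sqrt{11 - \frac{2}{11}}}{3}\right)\right) + 4247 = \left(32130 - \left(2 - \frac{\sqrt{\frac{119}{11}}}{3}\right)\right) + 4247 = \left(32130 - \left(2 - \frac{\frac{1}{11} \sqrt{1309}}{3}\right)\right) + 4247 = \left(32130 - \left(2 - \frac{\sqrt{1309}}{33}\right)\right) + 4247 = \left(32128 + \frac{\sqrt{1309}}{33}\right) + 4247 = 36375 + \frac{\sqrt{1309}}{33}$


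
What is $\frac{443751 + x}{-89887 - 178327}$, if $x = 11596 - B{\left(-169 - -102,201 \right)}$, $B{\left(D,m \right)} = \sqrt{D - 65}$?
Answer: $- \frac{455347}{268214} + \frac{i \sqrt{33}}{134107} \approx -1.6977 + 4.2836 \cdot 10^{-5} i$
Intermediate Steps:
$B{\left(D,m \right)} = \sqrt{-65 + D}$
$x = 11596 - 2 i \sqrt{33}$ ($x = 11596 - \sqrt{-65 - 67} = 11596 - \sqrt{-132} = 11596 - 2 i \sqrt{33} \approx 11596.0 - 11.489 i$)
$\frac{443751 + x}{-89887 - 178327} = \frac{443751 + \left(11596 - 2 i \sqrt{33}\right)}{-89887 - 178327} = \frac{455347 - 2 i \sqrt{33}}{-268214} = \left(455347 - 2 i \sqrt{33}\right) \left(- \frac{1}{268214}\right) = - \frac{455347}{268214} + \frac{i \sqrt{33}}{134107}$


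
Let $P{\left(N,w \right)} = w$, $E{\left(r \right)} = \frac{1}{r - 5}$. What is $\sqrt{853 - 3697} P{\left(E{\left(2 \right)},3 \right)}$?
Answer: $18 i \sqrt{79} \approx 159.99 i$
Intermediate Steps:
$E{\left(r \right)} = \frac{1}{-5 + r}$
$\sqrt{853 - 3697} P{\left(E{\left(2 \right)},3 \right)} = \sqrt{853 - 3697} \cdot 3 = \sqrt{-2844} \cdot 3 = 6 i \sqrt{79} \cdot 3 = 18 i \sqrt{79}$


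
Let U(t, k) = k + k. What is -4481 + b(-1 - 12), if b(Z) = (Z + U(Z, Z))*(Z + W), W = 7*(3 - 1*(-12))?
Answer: -8069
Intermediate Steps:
W = 105 (W = 7*(3 + 12) = 7*15 = 105)
U(t, k) = 2*k
b(Z) = 3*Z*(105 + Z) (b(Z) = (Z + 2*Z)*(Z + 105) = (3*Z)*(105 + Z) = 3*Z*(105 + Z))
-4481 + b(-1 - 12) = -4481 + 3*(-1 - 12)*(105 + (-1 - 12)) = -4481 + 3*(-13)*(105 - 13) = -4481 + 3*(-13)*92 = -4481 - 3588 = -8069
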